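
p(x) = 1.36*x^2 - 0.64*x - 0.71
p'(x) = 2.72*x - 0.64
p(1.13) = 0.30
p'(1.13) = 2.43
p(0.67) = -0.53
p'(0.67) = 1.18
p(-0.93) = 1.06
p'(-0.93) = -3.17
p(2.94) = 9.16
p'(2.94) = 7.36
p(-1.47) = 3.17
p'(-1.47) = -4.64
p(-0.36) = -0.30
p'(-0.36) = -1.62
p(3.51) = 13.80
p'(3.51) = 8.91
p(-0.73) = 0.48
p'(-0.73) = -2.63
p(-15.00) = 314.89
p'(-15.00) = -41.44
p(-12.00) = 202.81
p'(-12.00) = -33.28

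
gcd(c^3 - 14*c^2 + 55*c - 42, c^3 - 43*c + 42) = c^2 - 7*c + 6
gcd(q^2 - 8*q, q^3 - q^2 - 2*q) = q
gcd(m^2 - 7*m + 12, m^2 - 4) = 1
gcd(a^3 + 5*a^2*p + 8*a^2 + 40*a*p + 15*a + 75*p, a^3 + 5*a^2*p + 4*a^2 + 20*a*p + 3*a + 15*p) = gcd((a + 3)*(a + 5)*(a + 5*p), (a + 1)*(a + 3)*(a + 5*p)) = a^2 + 5*a*p + 3*a + 15*p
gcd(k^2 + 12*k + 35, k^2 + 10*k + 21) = k + 7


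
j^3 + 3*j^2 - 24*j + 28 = (j - 2)^2*(j + 7)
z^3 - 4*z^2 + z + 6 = (z - 3)*(z - 2)*(z + 1)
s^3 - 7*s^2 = s^2*(s - 7)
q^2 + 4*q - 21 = (q - 3)*(q + 7)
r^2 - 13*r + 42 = (r - 7)*(r - 6)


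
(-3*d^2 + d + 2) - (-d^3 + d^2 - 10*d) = d^3 - 4*d^2 + 11*d + 2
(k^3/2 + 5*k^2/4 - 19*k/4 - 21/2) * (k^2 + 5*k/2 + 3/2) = k^5/2 + 5*k^4/2 - 7*k^3/8 - 41*k^2/2 - 267*k/8 - 63/4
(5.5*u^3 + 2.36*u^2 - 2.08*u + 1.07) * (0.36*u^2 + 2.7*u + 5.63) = 1.98*u^5 + 15.6996*u^4 + 36.5882*u^3 + 8.056*u^2 - 8.8214*u + 6.0241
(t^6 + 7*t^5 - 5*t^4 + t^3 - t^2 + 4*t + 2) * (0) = 0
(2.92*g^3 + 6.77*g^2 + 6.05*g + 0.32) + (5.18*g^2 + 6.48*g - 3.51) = 2.92*g^3 + 11.95*g^2 + 12.53*g - 3.19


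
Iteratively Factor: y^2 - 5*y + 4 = (y - 1)*(y - 4)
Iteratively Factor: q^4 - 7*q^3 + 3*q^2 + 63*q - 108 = (q - 4)*(q^3 - 3*q^2 - 9*q + 27) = (q - 4)*(q - 3)*(q^2 - 9) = (q - 4)*(q - 3)*(q + 3)*(q - 3)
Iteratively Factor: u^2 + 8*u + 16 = (u + 4)*(u + 4)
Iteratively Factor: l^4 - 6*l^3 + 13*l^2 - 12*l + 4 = (l - 1)*(l^3 - 5*l^2 + 8*l - 4) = (l - 2)*(l - 1)*(l^2 - 3*l + 2) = (l - 2)^2*(l - 1)*(l - 1)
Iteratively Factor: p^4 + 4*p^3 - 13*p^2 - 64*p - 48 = (p + 4)*(p^3 - 13*p - 12) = (p - 4)*(p + 4)*(p^2 + 4*p + 3) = (p - 4)*(p + 3)*(p + 4)*(p + 1)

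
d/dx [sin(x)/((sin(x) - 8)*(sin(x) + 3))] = (cos(x)^2 - 25)*cos(x)/((sin(x) - 8)^2*(sin(x) + 3)^2)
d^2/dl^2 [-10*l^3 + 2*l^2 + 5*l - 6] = 4 - 60*l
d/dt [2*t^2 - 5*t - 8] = 4*t - 5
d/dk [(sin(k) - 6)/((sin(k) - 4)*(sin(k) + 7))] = (12*sin(k) + cos(k)^2 - 11)*cos(k)/((sin(k) - 4)^2*(sin(k) + 7)^2)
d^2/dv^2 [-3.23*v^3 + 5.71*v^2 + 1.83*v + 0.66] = 11.42 - 19.38*v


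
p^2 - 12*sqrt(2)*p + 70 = (p - 7*sqrt(2))*(p - 5*sqrt(2))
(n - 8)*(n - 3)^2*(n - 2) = n^4 - 16*n^3 + 85*n^2 - 186*n + 144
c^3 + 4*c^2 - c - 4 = (c - 1)*(c + 1)*(c + 4)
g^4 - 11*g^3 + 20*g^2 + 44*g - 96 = (g - 8)*(g - 3)*(g - 2)*(g + 2)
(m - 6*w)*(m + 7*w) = m^2 + m*w - 42*w^2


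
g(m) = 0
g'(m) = 0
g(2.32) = 0.00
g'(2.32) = 0.00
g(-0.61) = 0.00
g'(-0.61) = 0.00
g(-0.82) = 0.00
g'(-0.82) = 0.00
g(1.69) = 0.00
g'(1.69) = 0.00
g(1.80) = 0.00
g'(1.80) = 0.00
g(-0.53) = 0.00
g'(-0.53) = 0.00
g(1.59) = 0.00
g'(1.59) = 0.00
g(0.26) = 0.00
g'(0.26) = 0.00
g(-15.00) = 0.00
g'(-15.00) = 0.00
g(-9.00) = 0.00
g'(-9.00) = 0.00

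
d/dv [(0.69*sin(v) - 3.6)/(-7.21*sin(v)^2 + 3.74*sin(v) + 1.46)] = (4.9749*sin(v)^2 - 51.912*sin(v) + 14.4714)*cos(v)/(51.9841*sin(v)^4 - 53.9308*sin(v)^3 - 7.0656*sin(v)^2 + 10.9208*sin(v) + 2.1316)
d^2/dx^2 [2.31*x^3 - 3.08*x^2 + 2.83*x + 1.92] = 13.86*x - 6.16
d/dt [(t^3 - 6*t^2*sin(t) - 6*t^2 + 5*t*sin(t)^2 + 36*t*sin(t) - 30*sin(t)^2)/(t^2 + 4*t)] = (-6*t^4*cos(t) + t^4 + 5*t^3*sin(2*t) + 12*t^3*cos(t) + 8*t^3 - 60*t^2*sin(t) - 10*t^2*sin(2*t) + 144*t^2*cos(t) + 5*t^2*cos(2*t)/2 - 53*t^2/2 - 120*t*sin(2*t) - 30*t*cos(2*t) + 30*t - 60*cos(2*t) + 60)/(t^2*(t + 4)^2)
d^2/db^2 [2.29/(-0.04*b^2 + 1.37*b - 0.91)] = (0.007328*b^2 - 0.250984*b - 2.29*(0.08*b - 1.37)*(0.16*b - 2.74) + 0.166712)/(0.04*b^2 - 1.37*b + 0.91)^3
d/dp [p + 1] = 1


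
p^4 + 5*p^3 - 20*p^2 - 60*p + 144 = (p - 3)*(p - 2)*(p + 4)*(p + 6)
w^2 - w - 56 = (w - 8)*(w + 7)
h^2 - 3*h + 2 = (h - 2)*(h - 1)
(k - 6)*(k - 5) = k^2 - 11*k + 30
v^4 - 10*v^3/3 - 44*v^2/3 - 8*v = v*(v - 6)*(v + 2/3)*(v + 2)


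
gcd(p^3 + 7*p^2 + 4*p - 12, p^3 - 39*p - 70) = p + 2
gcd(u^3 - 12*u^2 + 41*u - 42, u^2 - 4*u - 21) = u - 7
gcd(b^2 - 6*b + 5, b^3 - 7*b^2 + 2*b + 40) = b - 5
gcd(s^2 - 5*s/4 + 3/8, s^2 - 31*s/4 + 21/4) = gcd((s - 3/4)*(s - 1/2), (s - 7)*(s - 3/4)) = s - 3/4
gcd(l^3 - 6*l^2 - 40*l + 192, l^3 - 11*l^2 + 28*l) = l - 4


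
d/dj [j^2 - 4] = 2*j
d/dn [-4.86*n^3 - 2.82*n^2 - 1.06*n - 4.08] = -14.58*n^2 - 5.64*n - 1.06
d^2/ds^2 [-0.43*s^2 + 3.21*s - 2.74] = -0.860000000000000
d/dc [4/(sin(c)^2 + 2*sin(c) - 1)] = -8*(sin(c) + 1)*cos(c)/(2*sin(c) - cos(c)^2)^2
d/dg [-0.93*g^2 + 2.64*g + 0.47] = 2.64 - 1.86*g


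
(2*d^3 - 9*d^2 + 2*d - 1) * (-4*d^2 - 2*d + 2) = -8*d^5 + 32*d^4 + 14*d^3 - 18*d^2 + 6*d - 2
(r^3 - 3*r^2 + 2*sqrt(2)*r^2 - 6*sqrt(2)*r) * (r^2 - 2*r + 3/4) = r^5 - 5*r^4 + 2*sqrt(2)*r^4 - 10*sqrt(2)*r^3 + 27*r^3/4 - 9*r^2/4 + 27*sqrt(2)*r^2/2 - 9*sqrt(2)*r/2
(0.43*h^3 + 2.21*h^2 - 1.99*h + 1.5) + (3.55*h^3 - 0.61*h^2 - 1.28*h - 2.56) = 3.98*h^3 + 1.6*h^2 - 3.27*h - 1.06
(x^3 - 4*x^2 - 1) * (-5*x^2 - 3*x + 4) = -5*x^5 + 17*x^4 + 16*x^3 - 11*x^2 + 3*x - 4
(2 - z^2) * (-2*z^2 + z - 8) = 2*z^4 - z^3 + 4*z^2 + 2*z - 16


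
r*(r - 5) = r^2 - 5*r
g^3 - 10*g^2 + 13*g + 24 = (g - 8)*(g - 3)*(g + 1)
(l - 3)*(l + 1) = l^2 - 2*l - 3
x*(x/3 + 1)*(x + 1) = x^3/3 + 4*x^2/3 + x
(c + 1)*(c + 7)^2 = c^3 + 15*c^2 + 63*c + 49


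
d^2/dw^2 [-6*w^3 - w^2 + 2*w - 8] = -36*w - 2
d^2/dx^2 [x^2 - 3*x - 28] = 2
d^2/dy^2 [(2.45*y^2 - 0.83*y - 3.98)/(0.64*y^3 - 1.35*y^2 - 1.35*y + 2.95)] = (2.00704*y^6 - 2.03980800000001*y^5 - 2.55897600000001*y^4 - 23.1287199999999*y^3 + 54.45825*y^2 - 18.26871*y - 10.1765)/(0.262144*y^9 - 1.65888*y^8 + 1.84032*y^7 + 8.162985*y^6 - 19.174725*y^5 - 6.5448*y^4 + 46.506675*y^3 - 19.116*y^2 - 35.245125*y + 25.672375)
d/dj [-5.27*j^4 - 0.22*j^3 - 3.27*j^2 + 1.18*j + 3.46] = -21.08*j^3 - 0.66*j^2 - 6.54*j + 1.18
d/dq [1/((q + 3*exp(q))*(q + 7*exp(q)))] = -((q + 3*exp(q))*(7*exp(q) + 1) + (q + 7*exp(q))*(3*exp(q) + 1))/((q + 3*exp(q))^2*(q + 7*exp(q))^2)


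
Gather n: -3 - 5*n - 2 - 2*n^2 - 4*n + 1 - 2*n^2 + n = -4*n^2 - 8*n - 4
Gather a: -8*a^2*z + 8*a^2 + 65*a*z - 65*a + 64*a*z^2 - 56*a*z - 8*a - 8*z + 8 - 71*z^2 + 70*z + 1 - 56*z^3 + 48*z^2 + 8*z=a^2*(8 - 8*z) + a*(64*z^2 + 9*z - 73) - 56*z^3 - 23*z^2 + 70*z + 9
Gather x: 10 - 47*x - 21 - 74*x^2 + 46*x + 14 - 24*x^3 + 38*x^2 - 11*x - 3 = -24*x^3 - 36*x^2 - 12*x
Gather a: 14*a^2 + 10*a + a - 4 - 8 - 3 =14*a^2 + 11*a - 15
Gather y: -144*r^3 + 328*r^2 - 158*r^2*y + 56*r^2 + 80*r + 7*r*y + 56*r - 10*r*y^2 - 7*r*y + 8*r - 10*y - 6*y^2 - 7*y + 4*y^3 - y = -144*r^3 + 384*r^2 + 144*r + 4*y^3 + y^2*(-10*r - 6) + y*(-158*r^2 - 18)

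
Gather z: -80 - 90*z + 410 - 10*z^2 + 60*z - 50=-10*z^2 - 30*z + 280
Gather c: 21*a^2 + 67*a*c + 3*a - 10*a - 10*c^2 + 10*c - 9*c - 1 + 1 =21*a^2 - 7*a - 10*c^2 + c*(67*a + 1)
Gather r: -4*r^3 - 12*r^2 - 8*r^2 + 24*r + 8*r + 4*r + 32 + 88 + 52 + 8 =-4*r^3 - 20*r^2 + 36*r + 180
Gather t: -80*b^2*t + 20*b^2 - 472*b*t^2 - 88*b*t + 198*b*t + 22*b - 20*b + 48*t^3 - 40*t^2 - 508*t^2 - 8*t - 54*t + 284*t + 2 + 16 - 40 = 20*b^2 + 2*b + 48*t^3 + t^2*(-472*b - 548) + t*(-80*b^2 + 110*b + 222) - 22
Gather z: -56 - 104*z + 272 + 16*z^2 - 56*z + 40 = 16*z^2 - 160*z + 256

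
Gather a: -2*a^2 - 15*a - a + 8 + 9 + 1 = -2*a^2 - 16*a + 18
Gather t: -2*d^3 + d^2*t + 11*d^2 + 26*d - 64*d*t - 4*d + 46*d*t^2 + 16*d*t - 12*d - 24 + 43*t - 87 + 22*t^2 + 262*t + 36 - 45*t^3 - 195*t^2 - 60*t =-2*d^3 + 11*d^2 + 10*d - 45*t^3 + t^2*(46*d - 173) + t*(d^2 - 48*d + 245) - 75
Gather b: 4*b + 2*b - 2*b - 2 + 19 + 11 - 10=4*b + 18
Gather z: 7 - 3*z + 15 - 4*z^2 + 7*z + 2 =-4*z^2 + 4*z + 24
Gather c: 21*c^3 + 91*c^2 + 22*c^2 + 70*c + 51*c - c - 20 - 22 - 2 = 21*c^3 + 113*c^2 + 120*c - 44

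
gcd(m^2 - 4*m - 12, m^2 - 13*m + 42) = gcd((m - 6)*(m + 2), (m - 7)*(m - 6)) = m - 6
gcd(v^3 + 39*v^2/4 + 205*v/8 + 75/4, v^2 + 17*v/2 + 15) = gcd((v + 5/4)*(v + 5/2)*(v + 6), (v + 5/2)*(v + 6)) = v^2 + 17*v/2 + 15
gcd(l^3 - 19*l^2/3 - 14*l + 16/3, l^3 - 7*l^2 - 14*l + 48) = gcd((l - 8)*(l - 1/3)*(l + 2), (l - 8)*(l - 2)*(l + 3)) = l - 8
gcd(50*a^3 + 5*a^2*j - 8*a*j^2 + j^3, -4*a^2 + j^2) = 2*a + j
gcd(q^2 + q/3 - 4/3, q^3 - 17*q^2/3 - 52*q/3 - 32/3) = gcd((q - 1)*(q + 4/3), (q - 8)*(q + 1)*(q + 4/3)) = q + 4/3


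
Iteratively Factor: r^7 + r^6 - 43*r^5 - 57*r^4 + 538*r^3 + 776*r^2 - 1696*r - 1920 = (r + 3)*(r^6 - 2*r^5 - 37*r^4 + 54*r^3 + 376*r^2 - 352*r - 640) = (r - 2)*(r + 3)*(r^5 - 37*r^3 - 20*r^2 + 336*r + 320) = (r - 5)*(r - 2)*(r + 3)*(r^4 + 5*r^3 - 12*r^2 - 80*r - 64) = (r - 5)*(r - 2)*(r + 3)*(r + 4)*(r^3 + r^2 - 16*r - 16) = (r - 5)*(r - 2)*(r + 1)*(r + 3)*(r + 4)*(r^2 - 16) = (r - 5)*(r - 4)*(r - 2)*(r + 1)*(r + 3)*(r + 4)*(r + 4)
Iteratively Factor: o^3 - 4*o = (o - 2)*(o^2 + 2*o) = (o - 2)*(o + 2)*(o)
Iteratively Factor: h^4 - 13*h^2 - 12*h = (h - 4)*(h^3 + 4*h^2 + 3*h) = (h - 4)*(h + 1)*(h^2 + 3*h) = h*(h - 4)*(h + 1)*(h + 3)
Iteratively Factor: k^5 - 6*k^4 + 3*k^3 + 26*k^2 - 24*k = (k - 4)*(k^4 - 2*k^3 - 5*k^2 + 6*k) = k*(k - 4)*(k^3 - 2*k^2 - 5*k + 6) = k*(k - 4)*(k + 2)*(k^2 - 4*k + 3) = k*(k - 4)*(k - 1)*(k + 2)*(k - 3)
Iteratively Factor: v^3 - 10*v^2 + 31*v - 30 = (v - 3)*(v^2 - 7*v + 10) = (v - 3)*(v - 2)*(v - 5)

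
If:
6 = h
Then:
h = 6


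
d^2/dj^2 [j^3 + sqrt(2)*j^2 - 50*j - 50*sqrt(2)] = 6*j + 2*sqrt(2)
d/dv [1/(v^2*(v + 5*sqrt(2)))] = (-3*v - 10*sqrt(2))/(v^3*(v^2 + 10*sqrt(2)*v + 50))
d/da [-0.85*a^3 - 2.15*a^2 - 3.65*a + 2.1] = -2.55*a^2 - 4.3*a - 3.65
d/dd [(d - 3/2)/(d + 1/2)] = 8/(2*d + 1)^2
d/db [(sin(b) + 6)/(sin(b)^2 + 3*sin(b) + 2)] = (-12*sin(b) + cos(b)^2 - 17)*cos(b)/(sin(b)^2 + 3*sin(b) + 2)^2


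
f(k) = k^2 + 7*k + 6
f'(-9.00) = -11.00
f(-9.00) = 24.00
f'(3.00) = 13.00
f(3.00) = 36.00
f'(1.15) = 9.30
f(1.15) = 15.37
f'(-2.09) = 2.82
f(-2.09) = -4.26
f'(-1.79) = 3.42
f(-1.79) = -3.33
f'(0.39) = 7.78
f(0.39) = 8.88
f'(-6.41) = -5.82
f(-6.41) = 2.22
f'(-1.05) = 4.90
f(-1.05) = -0.25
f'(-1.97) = 3.06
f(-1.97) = -3.91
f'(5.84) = 18.68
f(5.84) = 80.99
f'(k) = 2*k + 7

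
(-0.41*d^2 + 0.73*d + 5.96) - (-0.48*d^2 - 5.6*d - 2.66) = 0.07*d^2 + 6.33*d + 8.62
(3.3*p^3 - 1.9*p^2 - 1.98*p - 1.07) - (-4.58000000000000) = 3.3*p^3 - 1.9*p^2 - 1.98*p + 3.51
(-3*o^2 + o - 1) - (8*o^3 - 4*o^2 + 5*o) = -8*o^3 + o^2 - 4*o - 1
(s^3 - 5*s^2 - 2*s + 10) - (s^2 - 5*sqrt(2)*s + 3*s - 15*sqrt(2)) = s^3 - 6*s^2 - 5*s + 5*sqrt(2)*s + 10 + 15*sqrt(2)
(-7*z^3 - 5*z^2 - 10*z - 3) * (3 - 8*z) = 56*z^4 + 19*z^3 + 65*z^2 - 6*z - 9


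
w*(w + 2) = w^2 + 2*w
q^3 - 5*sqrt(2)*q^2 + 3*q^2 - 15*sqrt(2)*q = q*(q + 3)*(q - 5*sqrt(2))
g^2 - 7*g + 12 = (g - 4)*(g - 3)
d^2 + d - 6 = (d - 2)*(d + 3)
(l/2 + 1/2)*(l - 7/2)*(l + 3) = l^3/2 + l^2/4 - 11*l/2 - 21/4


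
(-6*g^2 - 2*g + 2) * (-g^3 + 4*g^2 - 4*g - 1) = 6*g^5 - 22*g^4 + 14*g^3 + 22*g^2 - 6*g - 2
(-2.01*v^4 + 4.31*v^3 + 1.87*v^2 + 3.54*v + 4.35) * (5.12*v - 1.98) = -10.2912*v^5 + 26.047*v^4 + 1.0406*v^3 + 14.4222*v^2 + 15.2628*v - 8.613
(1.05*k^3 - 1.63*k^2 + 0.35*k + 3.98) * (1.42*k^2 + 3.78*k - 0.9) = 1.491*k^5 + 1.6544*k^4 - 6.6094*k^3 + 8.4416*k^2 + 14.7294*k - 3.582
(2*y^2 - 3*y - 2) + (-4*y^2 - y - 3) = -2*y^2 - 4*y - 5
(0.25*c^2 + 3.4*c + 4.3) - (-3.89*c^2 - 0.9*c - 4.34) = 4.14*c^2 + 4.3*c + 8.64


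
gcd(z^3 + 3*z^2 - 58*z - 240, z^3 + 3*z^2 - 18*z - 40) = z + 5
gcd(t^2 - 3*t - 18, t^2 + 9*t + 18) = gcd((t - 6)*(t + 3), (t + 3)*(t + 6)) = t + 3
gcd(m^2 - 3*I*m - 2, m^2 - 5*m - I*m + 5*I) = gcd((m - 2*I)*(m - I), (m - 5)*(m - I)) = m - I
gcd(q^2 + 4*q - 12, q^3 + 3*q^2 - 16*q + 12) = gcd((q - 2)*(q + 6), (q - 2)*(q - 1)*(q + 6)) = q^2 + 4*q - 12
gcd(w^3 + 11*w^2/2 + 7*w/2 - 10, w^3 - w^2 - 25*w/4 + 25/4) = w^2 + 3*w/2 - 5/2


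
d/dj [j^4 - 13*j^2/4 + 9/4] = j*(8*j^2 - 13)/2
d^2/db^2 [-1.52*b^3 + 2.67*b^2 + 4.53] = 5.34 - 9.12*b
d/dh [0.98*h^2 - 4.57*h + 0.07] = 1.96*h - 4.57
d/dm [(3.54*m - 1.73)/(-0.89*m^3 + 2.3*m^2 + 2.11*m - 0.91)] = (6.3012*m^3 - 12.7611*m^2 + 7.958*m + 0.4289)/(0.7921*m^6 - 4.094*m^5 + 1.5342*m^4 + 11.3258*m^3 + 0.2661*m^2 - 3.8402*m + 0.8281)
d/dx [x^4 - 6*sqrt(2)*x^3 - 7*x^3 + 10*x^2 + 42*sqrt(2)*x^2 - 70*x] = 4*x^3 - 18*sqrt(2)*x^2 - 21*x^2 + 20*x + 84*sqrt(2)*x - 70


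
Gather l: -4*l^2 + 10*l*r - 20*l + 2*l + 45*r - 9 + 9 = -4*l^2 + l*(10*r - 18) + 45*r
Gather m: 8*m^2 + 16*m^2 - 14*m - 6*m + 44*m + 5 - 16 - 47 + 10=24*m^2 + 24*m - 48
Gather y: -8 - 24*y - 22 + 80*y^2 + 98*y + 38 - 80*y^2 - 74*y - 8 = 0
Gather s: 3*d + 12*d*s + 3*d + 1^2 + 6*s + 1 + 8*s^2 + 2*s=6*d + 8*s^2 + s*(12*d + 8) + 2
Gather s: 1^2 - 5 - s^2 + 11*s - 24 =-s^2 + 11*s - 28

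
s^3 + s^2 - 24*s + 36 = (s - 3)*(s - 2)*(s + 6)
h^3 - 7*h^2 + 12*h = h*(h - 4)*(h - 3)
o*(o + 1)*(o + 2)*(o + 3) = o^4 + 6*o^3 + 11*o^2 + 6*o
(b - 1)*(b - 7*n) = b^2 - 7*b*n - b + 7*n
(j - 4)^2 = j^2 - 8*j + 16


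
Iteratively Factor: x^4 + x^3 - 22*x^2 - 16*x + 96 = (x - 4)*(x^3 + 5*x^2 - 2*x - 24) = (x - 4)*(x + 4)*(x^2 + x - 6) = (x - 4)*(x + 3)*(x + 4)*(x - 2)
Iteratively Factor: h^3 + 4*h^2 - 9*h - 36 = (h - 3)*(h^2 + 7*h + 12) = (h - 3)*(h + 3)*(h + 4)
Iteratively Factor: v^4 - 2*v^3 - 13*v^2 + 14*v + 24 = (v + 1)*(v^3 - 3*v^2 - 10*v + 24) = (v - 4)*(v + 1)*(v^2 + v - 6) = (v - 4)*(v - 2)*(v + 1)*(v + 3)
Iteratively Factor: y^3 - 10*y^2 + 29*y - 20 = (y - 1)*(y^2 - 9*y + 20) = (y - 5)*(y - 1)*(y - 4)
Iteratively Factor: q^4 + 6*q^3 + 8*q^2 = (q + 2)*(q^3 + 4*q^2) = (q + 2)*(q + 4)*(q^2) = q*(q + 2)*(q + 4)*(q)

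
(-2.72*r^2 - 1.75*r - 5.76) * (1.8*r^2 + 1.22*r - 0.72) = -4.896*r^4 - 6.4684*r^3 - 10.5446*r^2 - 5.7672*r + 4.1472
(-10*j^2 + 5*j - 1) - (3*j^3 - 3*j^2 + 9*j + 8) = -3*j^3 - 7*j^2 - 4*j - 9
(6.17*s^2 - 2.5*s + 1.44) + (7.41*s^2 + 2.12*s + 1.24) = 13.58*s^2 - 0.38*s + 2.68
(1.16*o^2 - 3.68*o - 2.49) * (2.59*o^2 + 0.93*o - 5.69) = 3.0044*o^4 - 8.4524*o^3 - 16.4719*o^2 + 18.6235*o + 14.1681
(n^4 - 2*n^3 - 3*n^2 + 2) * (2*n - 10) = 2*n^5 - 14*n^4 + 14*n^3 + 30*n^2 + 4*n - 20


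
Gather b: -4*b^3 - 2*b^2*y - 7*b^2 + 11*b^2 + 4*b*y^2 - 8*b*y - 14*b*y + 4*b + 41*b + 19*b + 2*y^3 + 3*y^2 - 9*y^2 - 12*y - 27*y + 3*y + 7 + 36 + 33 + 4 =-4*b^3 + b^2*(4 - 2*y) + b*(4*y^2 - 22*y + 64) + 2*y^3 - 6*y^2 - 36*y + 80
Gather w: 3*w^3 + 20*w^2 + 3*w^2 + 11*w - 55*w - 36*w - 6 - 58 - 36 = 3*w^3 + 23*w^2 - 80*w - 100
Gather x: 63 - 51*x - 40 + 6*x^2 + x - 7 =6*x^2 - 50*x + 16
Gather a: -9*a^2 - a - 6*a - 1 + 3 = -9*a^2 - 7*a + 2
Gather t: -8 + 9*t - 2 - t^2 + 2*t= -t^2 + 11*t - 10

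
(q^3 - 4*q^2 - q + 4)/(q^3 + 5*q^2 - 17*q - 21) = (q^2 - 5*q + 4)/(q^2 + 4*q - 21)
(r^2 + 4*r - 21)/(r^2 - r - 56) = (r - 3)/(r - 8)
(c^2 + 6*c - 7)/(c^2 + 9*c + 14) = (c - 1)/(c + 2)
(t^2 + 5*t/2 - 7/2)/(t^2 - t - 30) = (-t^2 - 5*t/2 + 7/2)/(-t^2 + t + 30)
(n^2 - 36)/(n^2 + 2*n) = (n^2 - 36)/(n*(n + 2))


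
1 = 1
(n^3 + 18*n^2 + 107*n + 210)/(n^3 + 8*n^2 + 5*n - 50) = (n^2 + 13*n + 42)/(n^2 + 3*n - 10)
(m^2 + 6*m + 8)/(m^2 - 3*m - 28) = (m + 2)/(m - 7)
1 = 1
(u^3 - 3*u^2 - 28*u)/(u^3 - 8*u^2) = (u^2 - 3*u - 28)/(u*(u - 8))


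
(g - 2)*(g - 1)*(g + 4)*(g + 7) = g^4 + 8*g^3 - 3*g^2 - 62*g + 56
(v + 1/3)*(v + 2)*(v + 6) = v^3 + 25*v^2/3 + 44*v/3 + 4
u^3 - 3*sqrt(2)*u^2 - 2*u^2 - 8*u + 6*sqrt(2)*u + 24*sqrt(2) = (u - 4)*(u + 2)*(u - 3*sqrt(2))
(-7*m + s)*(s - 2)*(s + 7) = -7*m*s^2 - 35*m*s + 98*m + s^3 + 5*s^2 - 14*s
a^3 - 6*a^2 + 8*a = a*(a - 4)*(a - 2)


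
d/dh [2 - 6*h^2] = -12*h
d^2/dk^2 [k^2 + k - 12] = 2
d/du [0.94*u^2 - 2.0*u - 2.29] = 1.88*u - 2.0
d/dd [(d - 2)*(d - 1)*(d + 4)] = 3*d^2 + 2*d - 10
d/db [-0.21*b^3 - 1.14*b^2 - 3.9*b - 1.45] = -0.63*b^2 - 2.28*b - 3.9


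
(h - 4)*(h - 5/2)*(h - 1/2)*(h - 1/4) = h^4 - 29*h^3/4 + 15*h^2 - 133*h/16 + 5/4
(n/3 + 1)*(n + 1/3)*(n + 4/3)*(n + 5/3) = n^4/3 + 19*n^3/9 + 119*n^2/27 + 281*n/81 + 20/27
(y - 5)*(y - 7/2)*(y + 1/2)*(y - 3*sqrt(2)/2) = y^4 - 8*y^3 - 3*sqrt(2)*y^3/2 + 53*y^2/4 + 12*sqrt(2)*y^2 - 159*sqrt(2)*y/8 + 35*y/4 - 105*sqrt(2)/8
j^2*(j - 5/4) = j^3 - 5*j^2/4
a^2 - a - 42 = (a - 7)*(a + 6)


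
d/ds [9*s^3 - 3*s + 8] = 27*s^2 - 3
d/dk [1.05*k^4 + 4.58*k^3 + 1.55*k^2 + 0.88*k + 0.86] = 4.2*k^3 + 13.74*k^2 + 3.1*k + 0.88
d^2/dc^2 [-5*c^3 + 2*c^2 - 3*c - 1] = 4 - 30*c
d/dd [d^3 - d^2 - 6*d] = 3*d^2 - 2*d - 6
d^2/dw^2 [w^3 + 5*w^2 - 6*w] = 6*w + 10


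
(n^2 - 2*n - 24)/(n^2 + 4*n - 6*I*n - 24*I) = (n - 6)/(n - 6*I)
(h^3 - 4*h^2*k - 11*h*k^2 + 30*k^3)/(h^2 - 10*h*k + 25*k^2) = (h^2 + h*k - 6*k^2)/(h - 5*k)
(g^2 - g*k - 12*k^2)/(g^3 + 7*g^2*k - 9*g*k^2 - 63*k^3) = (g - 4*k)/(g^2 + 4*g*k - 21*k^2)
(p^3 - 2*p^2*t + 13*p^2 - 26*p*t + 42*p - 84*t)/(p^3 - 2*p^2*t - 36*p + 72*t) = (p + 7)/(p - 6)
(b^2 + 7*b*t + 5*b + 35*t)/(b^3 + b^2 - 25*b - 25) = (b + 7*t)/(b^2 - 4*b - 5)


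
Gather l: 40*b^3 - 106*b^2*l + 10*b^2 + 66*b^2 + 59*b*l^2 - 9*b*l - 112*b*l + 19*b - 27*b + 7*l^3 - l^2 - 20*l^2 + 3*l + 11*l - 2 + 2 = 40*b^3 + 76*b^2 - 8*b + 7*l^3 + l^2*(59*b - 21) + l*(-106*b^2 - 121*b + 14)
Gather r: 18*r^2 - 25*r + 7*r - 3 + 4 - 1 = 18*r^2 - 18*r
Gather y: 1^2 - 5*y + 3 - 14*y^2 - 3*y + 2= -14*y^2 - 8*y + 6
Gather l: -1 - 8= -9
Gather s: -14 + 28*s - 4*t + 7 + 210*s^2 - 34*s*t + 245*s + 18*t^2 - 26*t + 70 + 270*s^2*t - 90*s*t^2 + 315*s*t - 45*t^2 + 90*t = s^2*(270*t + 210) + s*(-90*t^2 + 281*t + 273) - 27*t^2 + 60*t + 63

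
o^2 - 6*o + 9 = (o - 3)^2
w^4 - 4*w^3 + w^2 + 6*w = w*(w - 3)*(w - 2)*(w + 1)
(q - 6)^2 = q^2 - 12*q + 36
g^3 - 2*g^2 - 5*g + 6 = (g - 3)*(g - 1)*(g + 2)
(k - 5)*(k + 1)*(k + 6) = k^3 + 2*k^2 - 29*k - 30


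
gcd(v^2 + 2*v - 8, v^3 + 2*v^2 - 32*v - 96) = v + 4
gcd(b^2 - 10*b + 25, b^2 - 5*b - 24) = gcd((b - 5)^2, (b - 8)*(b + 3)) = 1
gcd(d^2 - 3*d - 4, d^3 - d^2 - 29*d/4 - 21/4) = d + 1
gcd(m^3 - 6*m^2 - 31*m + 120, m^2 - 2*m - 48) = m - 8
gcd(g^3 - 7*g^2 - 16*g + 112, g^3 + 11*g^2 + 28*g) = g + 4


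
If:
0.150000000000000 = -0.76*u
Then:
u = -0.20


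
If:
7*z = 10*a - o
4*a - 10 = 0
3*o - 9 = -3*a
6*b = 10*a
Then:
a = 5/2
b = 25/6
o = 1/2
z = 7/2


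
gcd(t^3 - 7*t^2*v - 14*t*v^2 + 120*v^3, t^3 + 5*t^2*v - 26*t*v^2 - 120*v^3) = t^2 - t*v - 20*v^2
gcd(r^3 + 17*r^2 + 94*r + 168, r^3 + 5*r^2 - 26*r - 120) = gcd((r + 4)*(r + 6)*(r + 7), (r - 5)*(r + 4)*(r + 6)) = r^2 + 10*r + 24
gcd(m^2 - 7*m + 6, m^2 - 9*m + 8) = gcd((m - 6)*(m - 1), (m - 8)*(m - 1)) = m - 1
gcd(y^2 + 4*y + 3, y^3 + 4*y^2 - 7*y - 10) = y + 1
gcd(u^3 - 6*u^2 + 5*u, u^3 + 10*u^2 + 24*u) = u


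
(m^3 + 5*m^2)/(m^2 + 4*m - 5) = m^2/(m - 1)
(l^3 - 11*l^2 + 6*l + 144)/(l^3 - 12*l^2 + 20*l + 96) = (l + 3)/(l + 2)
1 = 1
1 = 1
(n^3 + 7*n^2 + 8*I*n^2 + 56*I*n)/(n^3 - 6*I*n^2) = (n^2 + n*(7 + 8*I) + 56*I)/(n*(n - 6*I))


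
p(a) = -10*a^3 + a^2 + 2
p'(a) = -30*a^2 + 2*a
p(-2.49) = 162.58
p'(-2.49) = -190.98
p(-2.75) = 217.53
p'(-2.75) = -232.38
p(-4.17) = 744.51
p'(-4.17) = -530.01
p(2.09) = -84.93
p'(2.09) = -126.86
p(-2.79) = 226.96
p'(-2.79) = -239.10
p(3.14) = -297.73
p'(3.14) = -289.51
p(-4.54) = 958.38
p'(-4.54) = -627.43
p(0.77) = -1.97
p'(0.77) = -16.25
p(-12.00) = 17426.00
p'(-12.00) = -4344.00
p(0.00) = 2.00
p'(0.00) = 0.00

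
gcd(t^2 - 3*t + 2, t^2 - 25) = 1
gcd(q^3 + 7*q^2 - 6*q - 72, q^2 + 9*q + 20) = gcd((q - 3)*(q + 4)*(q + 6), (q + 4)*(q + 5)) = q + 4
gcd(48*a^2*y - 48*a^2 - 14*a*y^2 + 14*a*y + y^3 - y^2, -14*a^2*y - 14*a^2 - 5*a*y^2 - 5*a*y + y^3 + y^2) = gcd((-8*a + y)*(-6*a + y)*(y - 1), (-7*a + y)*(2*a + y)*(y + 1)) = 1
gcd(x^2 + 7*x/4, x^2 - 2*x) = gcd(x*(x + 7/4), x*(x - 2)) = x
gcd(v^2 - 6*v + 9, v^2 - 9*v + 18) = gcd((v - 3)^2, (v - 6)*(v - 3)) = v - 3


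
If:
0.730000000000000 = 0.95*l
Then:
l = 0.77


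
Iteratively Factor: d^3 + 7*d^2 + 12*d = (d + 4)*(d^2 + 3*d) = (d + 3)*(d + 4)*(d)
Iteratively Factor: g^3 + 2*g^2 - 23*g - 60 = (g + 3)*(g^2 - g - 20) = (g + 3)*(g + 4)*(g - 5)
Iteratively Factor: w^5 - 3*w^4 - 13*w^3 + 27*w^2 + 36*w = (w + 3)*(w^4 - 6*w^3 + 5*w^2 + 12*w) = (w - 3)*(w + 3)*(w^3 - 3*w^2 - 4*w) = (w - 4)*(w - 3)*(w + 3)*(w^2 + w) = w*(w - 4)*(w - 3)*(w + 3)*(w + 1)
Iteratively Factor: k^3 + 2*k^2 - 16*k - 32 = (k + 2)*(k^2 - 16) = (k - 4)*(k + 2)*(k + 4)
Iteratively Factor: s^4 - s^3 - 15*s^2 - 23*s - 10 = (s + 2)*(s^3 - 3*s^2 - 9*s - 5) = (s + 1)*(s + 2)*(s^2 - 4*s - 5) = (s - 5)*(s + 1)*(s + 2)*(s + 1)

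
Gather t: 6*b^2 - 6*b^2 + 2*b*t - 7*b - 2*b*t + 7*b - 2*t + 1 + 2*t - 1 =0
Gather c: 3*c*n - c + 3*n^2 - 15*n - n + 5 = c*(3*n - 1) + 3*n^2 - 16*n + 5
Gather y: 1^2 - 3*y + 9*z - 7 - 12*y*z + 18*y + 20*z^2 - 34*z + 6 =y*(15 - 12*z) + 20*z^2 - 25*z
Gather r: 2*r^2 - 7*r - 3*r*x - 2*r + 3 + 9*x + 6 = 2*r^2 + r*(-3*x - 9) + 9*x + 9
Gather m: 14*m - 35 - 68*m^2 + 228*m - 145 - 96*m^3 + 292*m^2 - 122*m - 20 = -96*m^3 + 224*m^2 + 120*m - 200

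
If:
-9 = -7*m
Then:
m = 9/7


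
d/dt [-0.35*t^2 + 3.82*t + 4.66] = 3.82 - 0.7*t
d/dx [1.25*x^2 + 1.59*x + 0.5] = 2.5*x + 1.59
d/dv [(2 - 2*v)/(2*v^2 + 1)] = 2*(-2*v^2 + 4*v*(v - 1) - 1)/(2*v^2 + 1)^2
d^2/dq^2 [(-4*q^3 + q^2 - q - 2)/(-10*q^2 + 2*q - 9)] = 2*(-264*q^3 + 654*q^2 + 582*q - 235)/(1000*q^6 - 600*q^5 + 2820*q^4 - 1088*q^3 + 2538*q^2 - 486*q + 729)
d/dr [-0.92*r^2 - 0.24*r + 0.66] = -1.84*r - 0.24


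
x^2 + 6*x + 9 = (x + 3)^2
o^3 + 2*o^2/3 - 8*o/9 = o*(o - 2/3)*(o + 4/3)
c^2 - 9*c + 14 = (c - 7)*(c - 2)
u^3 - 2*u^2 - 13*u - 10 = (u - 5)*(u + 1)*(u + 2)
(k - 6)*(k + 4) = k^2 - 2*k - 24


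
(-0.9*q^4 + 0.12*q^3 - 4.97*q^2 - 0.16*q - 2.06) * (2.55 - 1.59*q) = 1.431*q^5 - 2.4858*q^4 + 8.2083*q^3 - 12.4191*q^2 + 2.8674*q - 5.253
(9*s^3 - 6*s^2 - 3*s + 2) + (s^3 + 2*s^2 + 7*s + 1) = 10*s^3 - 4*s^2 + 4*s + 3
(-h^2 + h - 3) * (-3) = 3*h^2 - 3*h + 9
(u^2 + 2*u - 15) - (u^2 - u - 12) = 3*u - 3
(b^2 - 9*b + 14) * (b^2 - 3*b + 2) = b^4 - 12*b^3 + 43*b^2 - 60*b + 28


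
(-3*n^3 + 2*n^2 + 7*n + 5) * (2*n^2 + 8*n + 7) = -6*n^5 - 20*n^4 + 9*n^3 + 80*n^2 + 89*n + 35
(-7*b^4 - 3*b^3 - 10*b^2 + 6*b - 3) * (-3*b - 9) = 21*b^5 + 72*b^4 + 57*b^3 + 72*b^2 - 45*b + 27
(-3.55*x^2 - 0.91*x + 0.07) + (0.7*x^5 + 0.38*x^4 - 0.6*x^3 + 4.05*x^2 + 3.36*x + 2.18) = 0.7*x^5 + 0.38*x^4 - 0.6*x^3 + 0.5*x^2 + 2.45*x + 2.25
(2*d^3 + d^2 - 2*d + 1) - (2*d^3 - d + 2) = d^2 - d - 1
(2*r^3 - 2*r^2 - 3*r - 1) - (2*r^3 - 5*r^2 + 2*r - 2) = 3*r^2 - 5*r + 1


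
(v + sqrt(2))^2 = v^2 + 2*sqrt(2)*v + 2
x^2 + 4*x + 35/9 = (x + 5/3)*(x + 7/3)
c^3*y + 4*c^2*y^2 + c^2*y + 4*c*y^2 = c*(c + 4*y)*(c*y + y)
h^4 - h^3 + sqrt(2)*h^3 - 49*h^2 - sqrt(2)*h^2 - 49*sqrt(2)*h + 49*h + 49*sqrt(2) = (h - 7)*(h - 1)*(h + 7)*(h + sqrt(2))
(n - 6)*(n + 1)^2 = n^3 - 4*n^2 - 11*n - 6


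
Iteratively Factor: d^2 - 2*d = (d)*(d - 2)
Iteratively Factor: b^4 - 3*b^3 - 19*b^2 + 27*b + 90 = (b - 5)*(b^3 + 2*b^2 - 9*b - 18) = (b - 5)*(b + 3)*(b^2 - b - 6) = (b - 5)*(b - 3)*(b + 3)*(b + 2)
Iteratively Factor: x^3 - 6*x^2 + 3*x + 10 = (x - 5)*(x^2 - x - 2) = (x - 5)*(x - 2)*(x + 1)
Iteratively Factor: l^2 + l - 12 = (l - 3)*(l + 4)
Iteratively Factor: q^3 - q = (q + 1)*(q^2 - q) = q*(q + 1)*(q - 1)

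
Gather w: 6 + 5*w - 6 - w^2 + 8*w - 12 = -w^2 + 13*w - 12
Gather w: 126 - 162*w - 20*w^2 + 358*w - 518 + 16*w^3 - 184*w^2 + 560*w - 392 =16*w^3 - 204*w^2 + 756*w - 784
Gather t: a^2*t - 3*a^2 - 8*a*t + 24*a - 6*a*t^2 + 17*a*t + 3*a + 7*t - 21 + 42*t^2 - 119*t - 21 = -3*a^2 + 27*a + t^2*(42 - 6*a) + t*(a^2 + 9*a - 112) - 42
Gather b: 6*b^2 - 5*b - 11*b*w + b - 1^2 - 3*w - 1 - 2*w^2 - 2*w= 6*b^2 + b*(-11*w - 4) - 2*w^2 - 5*w - 2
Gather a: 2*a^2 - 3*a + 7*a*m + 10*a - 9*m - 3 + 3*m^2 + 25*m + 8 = 2*a^2 + a*(7*m + 7) + 3*m^2 + 16*m + 5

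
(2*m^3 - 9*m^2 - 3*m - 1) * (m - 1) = 2*m^4 - 11*m^3 + 6*m^2 + 2*m + 1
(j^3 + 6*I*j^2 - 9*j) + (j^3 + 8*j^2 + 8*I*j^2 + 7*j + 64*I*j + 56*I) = 2*j^3 + 8*j^2 + 14*I*j^2 - 2*j + 64*I*j + 56*I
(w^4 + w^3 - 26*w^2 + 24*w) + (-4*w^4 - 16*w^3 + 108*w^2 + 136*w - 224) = -3*w^4 - 15*w^3 + 82*w^2 + 160*w - 224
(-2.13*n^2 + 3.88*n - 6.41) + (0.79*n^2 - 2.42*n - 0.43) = -1.34*n^2 + 1.46*n - 6.84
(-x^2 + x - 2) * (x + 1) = -x^3 - x - 2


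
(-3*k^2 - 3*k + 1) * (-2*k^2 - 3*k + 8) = 6*k^4 + 15*k^3 - 17*k^2 - 27*k + 8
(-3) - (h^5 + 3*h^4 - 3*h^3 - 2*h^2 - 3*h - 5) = -h^5 - 3*h^4 + 3*h^3 + 2*h^2 + 3*h + 2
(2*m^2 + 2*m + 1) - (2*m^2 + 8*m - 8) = 9 - 6*m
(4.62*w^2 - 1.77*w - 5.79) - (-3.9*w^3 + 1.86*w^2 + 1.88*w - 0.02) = 3.9*w^3 + 2.76*w^2 - 3.65*w - 5.77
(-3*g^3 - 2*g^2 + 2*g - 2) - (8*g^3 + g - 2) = -11*g^3 - 2*g^2 + g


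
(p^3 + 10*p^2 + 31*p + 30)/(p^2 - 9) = (p^2 + 7*p + 10)/(p - 3)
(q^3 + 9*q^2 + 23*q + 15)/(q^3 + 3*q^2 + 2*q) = (q^2 + 8*q + 15)/(q*(q + 2))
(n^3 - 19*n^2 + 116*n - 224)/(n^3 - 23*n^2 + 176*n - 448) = (n - 4)/(n - 8)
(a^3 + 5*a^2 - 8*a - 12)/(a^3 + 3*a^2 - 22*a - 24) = (a - 2)/(a - 4)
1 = 1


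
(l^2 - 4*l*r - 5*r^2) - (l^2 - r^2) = -4*l*r - 4*r^2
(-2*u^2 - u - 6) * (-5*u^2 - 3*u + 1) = 10*u^4 + 11*u^3 + 31*u^2 + 17*u - 6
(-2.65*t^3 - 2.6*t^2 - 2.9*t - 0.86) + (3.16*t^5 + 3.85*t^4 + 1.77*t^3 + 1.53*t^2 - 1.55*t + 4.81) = 3.16*t^5 + 3.85*t^4 - 0.88*t^3 - 1.07*t^2 - 4.45*t + 3.95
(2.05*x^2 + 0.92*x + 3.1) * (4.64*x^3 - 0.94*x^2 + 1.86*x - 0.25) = 9.512*x^5 + 2.3418*x^4 + 17.3322*x^3 - 1.7153*x^2 + 5.536*x - 0.775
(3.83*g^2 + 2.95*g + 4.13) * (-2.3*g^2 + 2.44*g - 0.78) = -8.809*g^4 + 2.5602*g^3 - 5.2884*g^2 + 7.7762*g - 3.2214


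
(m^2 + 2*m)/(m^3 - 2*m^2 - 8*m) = 1/(m - 4)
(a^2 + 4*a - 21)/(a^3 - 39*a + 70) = (a - 3)/(a^2 - 7*a + 10)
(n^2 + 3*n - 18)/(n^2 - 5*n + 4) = (n^2 + 3*n - 18)/(n^2 - 5*n + 4)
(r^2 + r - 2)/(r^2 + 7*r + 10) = (r - 1)/(r + 5)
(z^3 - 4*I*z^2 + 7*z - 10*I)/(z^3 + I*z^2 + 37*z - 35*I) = (z + 2*I)/(z + 7*I)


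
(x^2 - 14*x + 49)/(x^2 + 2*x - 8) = (x^2 - 14*x + 49)/(x^2 + 2*x - 8)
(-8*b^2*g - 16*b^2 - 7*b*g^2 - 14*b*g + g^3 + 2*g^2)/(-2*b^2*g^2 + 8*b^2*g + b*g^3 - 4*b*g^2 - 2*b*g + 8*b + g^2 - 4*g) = (8*b^2*g + 16*b^2 + 7*b*g^2 + 14*b*g - g^3 - 2*g^2)/(2*b^2*g^2 - 8*b^2*g - b*g^3 + 4*b*g^2 + 2*b*g - 8*b - g^2 + 4*g)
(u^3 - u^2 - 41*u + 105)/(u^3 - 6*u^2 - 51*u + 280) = (u - 3)/(u - 8)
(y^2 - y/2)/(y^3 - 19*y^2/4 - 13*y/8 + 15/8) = 4*y/(4*y^2 - 17*y - 15)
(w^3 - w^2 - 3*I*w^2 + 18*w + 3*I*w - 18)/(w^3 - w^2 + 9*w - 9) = (w - 6*I)/(w - 3*I)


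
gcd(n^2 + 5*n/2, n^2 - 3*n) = n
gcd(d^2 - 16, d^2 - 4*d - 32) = d + 4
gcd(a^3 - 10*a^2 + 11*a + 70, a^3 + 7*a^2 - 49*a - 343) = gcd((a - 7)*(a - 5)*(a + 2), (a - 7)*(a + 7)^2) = a - 7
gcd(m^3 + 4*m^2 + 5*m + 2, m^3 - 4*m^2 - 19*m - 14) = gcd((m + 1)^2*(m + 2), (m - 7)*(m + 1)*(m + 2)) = m^2 + 3*m + 2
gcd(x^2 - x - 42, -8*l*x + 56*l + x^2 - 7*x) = x - 7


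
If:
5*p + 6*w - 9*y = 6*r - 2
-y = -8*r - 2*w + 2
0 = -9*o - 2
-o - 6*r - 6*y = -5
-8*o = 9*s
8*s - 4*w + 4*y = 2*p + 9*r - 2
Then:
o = -2/9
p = 1231/621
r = 985/1863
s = 16/81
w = -2345/2484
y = 1273/3726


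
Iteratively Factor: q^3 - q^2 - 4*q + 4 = (q - 2)*(q^2 + q - 2) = (q - 2)*(q - 1)*(q + 2)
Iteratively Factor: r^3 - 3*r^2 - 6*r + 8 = (r - 1)*(r^2 - 2*r - 8) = (r - 4)*(r - 1)*(r + 2)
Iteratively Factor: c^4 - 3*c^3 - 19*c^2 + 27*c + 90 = (c - 3)*(c^3 - 19*c - 30) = (c - 5)*(c - 3)*(c^2 + 5*c + 6) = (c - 5)*(c - 3)*(c + 2)*(c + 3)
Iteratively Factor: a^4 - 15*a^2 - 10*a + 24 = (a - 4)*(a^3 + 4*a^2 + a - 6) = (a - 4)*(a - 1)*(a^2 + 5*a + 6) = (a - 4)*(a - 1)*(a + 2)*(a + 3)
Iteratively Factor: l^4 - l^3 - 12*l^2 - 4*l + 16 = (l + 2)*(l^3 - 3*l^2 - 6*l + 8) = (l - 4)*(l + 2)*(l^2 + l - 2) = (l - 4)*(l + 2)^2*(l - 1)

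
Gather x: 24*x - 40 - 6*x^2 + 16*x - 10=-6*x^2 + 40*x - 50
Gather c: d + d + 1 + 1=2*d + 2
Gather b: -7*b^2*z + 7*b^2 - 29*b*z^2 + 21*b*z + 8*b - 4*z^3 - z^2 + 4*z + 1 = b^2*(7 - 7*z) + b*(-29*z^2 + 21*z + 8) - 4*z^3 - z^2 + 4*z + 1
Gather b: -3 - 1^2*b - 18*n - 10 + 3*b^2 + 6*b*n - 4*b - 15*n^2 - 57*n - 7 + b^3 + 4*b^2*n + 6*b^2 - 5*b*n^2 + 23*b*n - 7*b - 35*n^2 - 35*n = b^3 + b^2*(4*n + 9) + b*(-5*n^2 + 29*n - 12) - 50*n^2 - 110*n - 20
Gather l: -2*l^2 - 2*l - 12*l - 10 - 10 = -2*l^2 - 14*l - 20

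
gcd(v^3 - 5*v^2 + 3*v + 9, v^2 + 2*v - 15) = v - 3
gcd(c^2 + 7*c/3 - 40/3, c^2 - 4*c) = 1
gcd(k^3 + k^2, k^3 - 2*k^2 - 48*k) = k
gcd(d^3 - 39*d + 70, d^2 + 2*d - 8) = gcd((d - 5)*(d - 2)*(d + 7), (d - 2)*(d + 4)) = d - 2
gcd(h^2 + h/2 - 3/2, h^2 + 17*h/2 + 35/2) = 1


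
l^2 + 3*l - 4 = (l - 1)*(l + 4)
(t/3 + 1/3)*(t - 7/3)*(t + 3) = t^3/3 + 5*t^2/9 - 19*t/9 - 7/3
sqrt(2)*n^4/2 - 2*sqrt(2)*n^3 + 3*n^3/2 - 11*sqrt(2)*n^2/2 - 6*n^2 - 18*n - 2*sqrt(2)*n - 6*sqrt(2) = (n - 6)*(n + sqrt(2)/2)*(n + sqrt(2))*(sqrt(2)*n/2 + sqrt(2))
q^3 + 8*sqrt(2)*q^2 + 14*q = q*(q + sqrt(2))*(q + 7*sqrt(2))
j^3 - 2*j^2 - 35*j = j*(j - 7)*(j + 5)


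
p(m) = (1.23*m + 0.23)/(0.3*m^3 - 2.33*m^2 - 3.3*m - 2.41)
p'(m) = (1.23*m + 0.23)*(-0.9*m^2 + 4.66*m + 3.3)/(0.3*m^3 - 2.33*m^2 - 3.3*m - 2.41)^2 + 1.23/(0.3*m^3 - 2.33*m^2 - 3.3*m - 2.41)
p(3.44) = -0.15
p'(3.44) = 0.00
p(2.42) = -0.16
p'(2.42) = 0.01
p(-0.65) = 0.43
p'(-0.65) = -0.89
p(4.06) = -0.15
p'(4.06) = -0.00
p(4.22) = -0.15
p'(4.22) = -0.00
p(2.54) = -0.16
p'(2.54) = 0.01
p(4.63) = -0.16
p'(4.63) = -0.01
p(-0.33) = 0.11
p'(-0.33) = -0.89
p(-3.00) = 0.16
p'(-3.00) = 0.08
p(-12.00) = 0.02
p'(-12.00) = 0.00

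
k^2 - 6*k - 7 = (k - 7)*(k + 1)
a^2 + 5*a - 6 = (a - 1)*(a + 6)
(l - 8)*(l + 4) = l^2 - 4*l - 32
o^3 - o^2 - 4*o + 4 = (o - 2)*(o - 1)*(o + 2)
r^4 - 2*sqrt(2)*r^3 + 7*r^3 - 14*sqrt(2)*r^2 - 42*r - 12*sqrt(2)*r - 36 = (r + 1)*(r + 6)*(r - 3*sqrt(2))*(r + sqrt(2))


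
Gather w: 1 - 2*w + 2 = 3 - 2*w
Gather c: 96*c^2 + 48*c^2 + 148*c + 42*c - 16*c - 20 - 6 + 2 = 144*c^2 + 174*c - 24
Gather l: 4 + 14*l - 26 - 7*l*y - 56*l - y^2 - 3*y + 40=l*(-7*y - 42) - y^2 - 3*y + 18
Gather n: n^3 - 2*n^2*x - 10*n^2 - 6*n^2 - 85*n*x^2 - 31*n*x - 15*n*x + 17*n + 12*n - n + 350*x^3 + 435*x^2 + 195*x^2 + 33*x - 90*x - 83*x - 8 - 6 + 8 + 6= n^3 + n^2*(-2*x - 16) + n*(-85*x^2 - 46*x + 28) + 350*x^3 + 630*x^2 - 140*x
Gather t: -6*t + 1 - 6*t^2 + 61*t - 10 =-6*t^2 + 55*t - 9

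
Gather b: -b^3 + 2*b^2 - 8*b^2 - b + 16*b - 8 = -b^3 - 6*b^2 + 15*b - 8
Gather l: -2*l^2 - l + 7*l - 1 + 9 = -2*l^2 + 6*l + 8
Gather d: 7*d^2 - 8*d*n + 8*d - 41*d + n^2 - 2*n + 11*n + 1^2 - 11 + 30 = 7*d^2 + d*(-8*n - 33) + n^2 + 9*n + 20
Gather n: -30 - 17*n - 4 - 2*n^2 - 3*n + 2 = -2*n^2 - 20*n - 32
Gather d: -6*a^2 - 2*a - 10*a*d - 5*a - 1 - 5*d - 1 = -6*a^2 - 7*a + d*(-10*a - 5) - 2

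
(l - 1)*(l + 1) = l^2 - 1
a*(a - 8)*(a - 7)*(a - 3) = a^4 - 18*a^3 + 101*a^2 - 168*a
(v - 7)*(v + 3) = v^2 - 4*v - 21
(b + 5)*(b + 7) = b^2 + 12*b + 35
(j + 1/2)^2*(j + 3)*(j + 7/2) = j^4 + 15*j^3/2 + 69*j^2/4 + 97*j/8 + 21/8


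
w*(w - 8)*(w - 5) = w^3 - 13*w^2 + 40*w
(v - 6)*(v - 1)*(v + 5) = v^3 - 2*v^2 - 29*v + 30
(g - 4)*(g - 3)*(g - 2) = g^3 - 9*g^2 + 26*g - 24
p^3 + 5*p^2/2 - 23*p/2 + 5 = (p - 2)*(p - 1/2)*(p + 5)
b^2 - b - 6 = (b - 3)*(b + 2)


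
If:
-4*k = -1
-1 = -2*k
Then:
No Solution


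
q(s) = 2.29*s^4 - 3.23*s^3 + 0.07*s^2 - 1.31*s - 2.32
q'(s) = 9.16*s^3 - 9.69*s^2 + 0.14*s - 1.31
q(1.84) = 1.63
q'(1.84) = 23.20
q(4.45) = 606.60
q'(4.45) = 614.62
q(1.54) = -3.09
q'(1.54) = 9.38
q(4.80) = 851.42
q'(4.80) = 789.13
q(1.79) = 0.54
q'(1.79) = 20.43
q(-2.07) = 71.39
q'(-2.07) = -124.37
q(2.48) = 32.22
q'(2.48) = 79.16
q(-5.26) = 2229.56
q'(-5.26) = -1603.21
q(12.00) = 41896.04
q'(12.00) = 14433.49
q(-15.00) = 126865.58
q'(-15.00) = -33098.66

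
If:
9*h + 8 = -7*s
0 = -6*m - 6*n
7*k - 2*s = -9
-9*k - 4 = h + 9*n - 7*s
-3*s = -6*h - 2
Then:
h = -38/69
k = -227/161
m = -2993/4347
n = 2993/4347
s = -10/23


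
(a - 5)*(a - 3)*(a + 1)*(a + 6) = a^4 - a^3 - 35*a^2 + 57*a + 90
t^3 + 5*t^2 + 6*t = t*(t + 2)*(t + 3)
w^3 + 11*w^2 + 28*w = w*(w + 4)*(w + 7)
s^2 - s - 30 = (s - 6)*(s + 5)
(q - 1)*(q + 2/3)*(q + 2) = q^3 + 5*q^2/3 - 4*q/3 - 4/3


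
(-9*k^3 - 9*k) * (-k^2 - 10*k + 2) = 9*k^5 + 90*k^4 - 9*k^3 + 90*k^2 - 18*k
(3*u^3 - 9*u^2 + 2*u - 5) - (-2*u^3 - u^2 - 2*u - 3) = 5*u^3 - 8*u^2 + 4*u - 2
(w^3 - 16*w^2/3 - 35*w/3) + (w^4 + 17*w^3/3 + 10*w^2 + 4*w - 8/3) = w^4 + 20*w^3/3 + 14*w^2/3 - 23*w/3 - 8/3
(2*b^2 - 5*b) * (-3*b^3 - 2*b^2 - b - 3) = -6*b^5 + 11*b^4 + 8*b^3 - b^2 + 15*b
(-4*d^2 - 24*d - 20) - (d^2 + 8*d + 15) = -5*d^2 - 32*d - 35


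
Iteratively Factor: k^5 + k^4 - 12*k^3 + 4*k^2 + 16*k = (k - 2)*(k^4 + 3*k^3 - 6*k^2 - 8*k) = (k - 2)*(k + 4)*(k^3 - k^2 - 2*k) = k*(k - 2)*(k + 4)*(k^2 - k - 2) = k*(k - 2)^2*(k + 4)*(k + 1)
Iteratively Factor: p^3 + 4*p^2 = (p)*(p^2 + 4*p) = p^2*(p + 4)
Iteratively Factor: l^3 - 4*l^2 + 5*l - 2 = (l - 1)*(l^2 - 3*l + 2) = (l - 2)*(l - 1)*(l - 1)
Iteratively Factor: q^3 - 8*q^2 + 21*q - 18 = (q - 3)*(q^2 - 5*q + 6) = (q - 3)^2*(q - 2)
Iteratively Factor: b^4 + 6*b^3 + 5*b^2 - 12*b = (b)*(b^3 + 6*b^2 + 5*b - 12) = b*(b + 4)*(b^2 + 2*b - 3) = b*(b + 3)*(b + 4)*(b - 1)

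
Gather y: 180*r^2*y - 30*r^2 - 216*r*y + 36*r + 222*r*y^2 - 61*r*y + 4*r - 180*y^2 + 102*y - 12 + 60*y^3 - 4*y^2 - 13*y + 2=-30*r^2 + 40*r + 60*y^3 + y^2*(222*r - 184) + y*(180*r^2 - 277*r + 89) - 10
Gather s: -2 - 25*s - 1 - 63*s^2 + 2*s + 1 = -63*s^2 - 23*s - 2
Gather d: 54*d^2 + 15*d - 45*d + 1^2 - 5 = 54*d^2 - 30*d - 4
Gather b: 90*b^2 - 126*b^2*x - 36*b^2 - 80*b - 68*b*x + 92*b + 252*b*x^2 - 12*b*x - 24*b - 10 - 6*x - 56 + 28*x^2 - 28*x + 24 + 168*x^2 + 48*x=b^2*(54 - 126*x) + b*(252*x^2 - 80*x - 12) + 196*x^2 + 14*x - 42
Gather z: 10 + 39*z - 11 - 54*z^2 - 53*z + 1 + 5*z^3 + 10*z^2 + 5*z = 5*z^3 - 44*z^2 - 9*z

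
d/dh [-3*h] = -3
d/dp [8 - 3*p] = -3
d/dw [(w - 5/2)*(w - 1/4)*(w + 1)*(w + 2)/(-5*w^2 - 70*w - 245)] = (-16*w^4 - 226*w^3 - 42*w^2 + 601*w + 223)/(40*(w^3 + 21*w^2 + 147*w + 343))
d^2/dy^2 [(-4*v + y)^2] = 2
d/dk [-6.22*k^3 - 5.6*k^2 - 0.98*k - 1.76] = -18.66*k^2 - 11.2*k - 0.98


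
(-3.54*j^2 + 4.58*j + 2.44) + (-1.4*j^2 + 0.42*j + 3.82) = -4.94*j^2 + 5.0*j + 6.26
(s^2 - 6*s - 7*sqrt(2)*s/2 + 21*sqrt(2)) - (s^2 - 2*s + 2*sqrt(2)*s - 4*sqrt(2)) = -11*sqrt(2)*s/2 - 4*s + 25*sqrt(2)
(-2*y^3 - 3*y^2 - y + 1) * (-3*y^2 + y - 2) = 6*y^5 + 7*y^4 + 4*y^3 + 2*y^2 + 3*y - 2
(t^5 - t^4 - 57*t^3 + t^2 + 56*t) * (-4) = -4*t^5 + 4*t^4 + 228*t^3 - 4*t^2 - 224*t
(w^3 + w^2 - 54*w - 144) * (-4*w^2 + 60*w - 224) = -4*w^5 + 56*w^4 + 52*w^3 - 2888*w^2 + 3456*w + 32256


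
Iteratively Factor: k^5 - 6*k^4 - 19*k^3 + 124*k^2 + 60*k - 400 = (k - 5)*(k^4 - k^3 - 24*k^2 + 4*k + 80) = (k - 5)^2*(k^3 + 4*k^2 - 4*k - 16) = (k - 5)^2*(k + 2)*(k^2 + 2*k - 8) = (k - 5)^2*(k + 2)*(k + 4)*(k - 2)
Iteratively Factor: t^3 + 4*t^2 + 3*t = (t + 3)*(t^2 + t) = (t + 1)*(t + 3)*(t)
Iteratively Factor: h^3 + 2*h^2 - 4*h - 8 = (h - 2)*(h^2 + 4*h + 4) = (h - 2)*(h + 2)*(h + 2)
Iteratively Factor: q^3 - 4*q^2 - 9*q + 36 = (q - 4)*(q^2 - 9) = (q - 4)*(q + 3)*(q - 3)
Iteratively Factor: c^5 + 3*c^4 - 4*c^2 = (c)*(c^4 + 3*c^3 - 4*c) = c*(c + 2)*(c^3 + c^2 - 2*c) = c*(c + 2)^2*(c^2 - c) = c*(c - 1)*(c + 2)^2*(c)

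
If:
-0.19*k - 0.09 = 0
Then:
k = -0.47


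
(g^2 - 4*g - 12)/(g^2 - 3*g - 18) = (g + 2)/(g + 3)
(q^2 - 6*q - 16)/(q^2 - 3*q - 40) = (q + 2)/(q + 5)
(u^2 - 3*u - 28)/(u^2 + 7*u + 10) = (u^2 - 3*u - 28)/(u^2 + 7*u + 10)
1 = 1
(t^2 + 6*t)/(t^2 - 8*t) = (t + 6)/(t - 8)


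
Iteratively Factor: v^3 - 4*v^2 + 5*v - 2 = (v - 1)*(v^2 - 3*v + 2) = (v - 2)*(v - 1)*(v - 1)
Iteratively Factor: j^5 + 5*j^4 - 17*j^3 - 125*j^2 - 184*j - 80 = (j + 4)*(j^4 + j^3 - 21*j^2 - 41*j - 20) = (j + 4)^2*(j^3 - 3*j^2 - 9*j - 5) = (j + 1)*(j + 4)^2*(j^2 - 4*j - 5) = (j - 5)*(j + 1)*(j + 4)^2*(j + 1)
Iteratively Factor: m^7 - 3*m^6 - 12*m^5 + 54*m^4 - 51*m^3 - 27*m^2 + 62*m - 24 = (m - 1)*(m^6 - 2*m^5 - 14*m^4 + 40*m^3 - 11*m^2 - 38*m + 24) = (m - 2)*(m - 1)*(m^5 - 14*m^3 + 12*m^2 + 13*m - 12) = (m - 2)*(m - 1)*(m + 1)*(m^4 - m^3 - 13*m^2 + 25*m - 12) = (m - 2)*(m - 1)^2*(m + 1)*(m^3 - 13*m + 12) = (m - 2)*(m - 1)^2*(m + 1)*(m + 4)*(m^2 - 4*m + 3) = (m - 2)*(m - 1)^3*(m + 1)*(m + 4)*(m - 3)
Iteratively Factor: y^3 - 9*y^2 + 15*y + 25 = (y - 5)*(y^2 - 4*y - 5) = (y - 5)^2*(y + 1)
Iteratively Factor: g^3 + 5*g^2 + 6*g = (g + 2)*(g^2 + 3*g) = g*(g + 2)*(g + 3)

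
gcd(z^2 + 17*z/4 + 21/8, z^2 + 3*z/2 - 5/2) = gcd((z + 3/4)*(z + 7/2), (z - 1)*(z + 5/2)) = 1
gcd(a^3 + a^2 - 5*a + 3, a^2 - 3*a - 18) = a + 3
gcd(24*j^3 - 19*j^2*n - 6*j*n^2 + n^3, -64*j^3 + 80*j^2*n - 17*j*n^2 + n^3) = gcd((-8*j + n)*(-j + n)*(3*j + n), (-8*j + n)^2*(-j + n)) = 8*j^2 - 9*j*n + n^2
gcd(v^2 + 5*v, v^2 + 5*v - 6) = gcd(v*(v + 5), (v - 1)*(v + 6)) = 1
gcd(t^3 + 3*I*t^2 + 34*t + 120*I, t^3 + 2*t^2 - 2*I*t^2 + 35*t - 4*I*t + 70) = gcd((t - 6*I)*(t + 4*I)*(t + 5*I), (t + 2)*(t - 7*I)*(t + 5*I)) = t + 5*I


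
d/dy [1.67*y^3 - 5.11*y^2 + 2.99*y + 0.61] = 5.01*y^2 - 10.22*y + 2.99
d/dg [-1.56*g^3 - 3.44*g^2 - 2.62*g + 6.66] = -4.68*g^2 - 6.88*g - 2.62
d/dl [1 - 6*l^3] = -18*l^2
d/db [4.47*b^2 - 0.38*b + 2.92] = 8.94*b - 0.38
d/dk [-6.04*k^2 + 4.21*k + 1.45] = 4.21 - 12.08*k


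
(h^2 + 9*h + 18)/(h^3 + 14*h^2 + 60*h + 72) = (h + 3)/(h^2 + 8*h + 12)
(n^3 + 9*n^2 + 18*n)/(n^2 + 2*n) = (n^2 + 9*n + 18)/(n + 2)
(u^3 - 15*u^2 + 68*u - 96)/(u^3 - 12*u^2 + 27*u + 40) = (u^2 - 7*u + 12)/(u^2 - 4*u - 5)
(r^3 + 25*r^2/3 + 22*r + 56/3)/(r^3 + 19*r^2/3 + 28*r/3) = (r + 2)/r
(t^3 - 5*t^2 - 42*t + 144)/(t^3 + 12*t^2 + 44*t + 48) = (t^2 - 11*t + 24)/(t^2 + 6*t + 8)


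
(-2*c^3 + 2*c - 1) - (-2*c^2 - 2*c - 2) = -2*c^3 + 2*c^2 + 4*c + 1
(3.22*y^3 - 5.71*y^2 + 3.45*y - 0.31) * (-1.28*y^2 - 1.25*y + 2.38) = -4.1216*y^5 + 3.2838*y^4 + 10.3851*y^3 - 17.5055*y^2 + 8.5985*y - 0.7378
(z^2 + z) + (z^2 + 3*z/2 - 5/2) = 2*z^2 + 5*z/2 - 5/2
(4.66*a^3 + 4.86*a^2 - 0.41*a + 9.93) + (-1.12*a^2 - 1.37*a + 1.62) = 4.66*a^3 + 3.74*a^2 - 1.78*a + 11.55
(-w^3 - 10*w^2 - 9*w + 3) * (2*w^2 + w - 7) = -2*w^5 - 21*w^4 - 21*w^3 + 67*w^2 + 66*w - 21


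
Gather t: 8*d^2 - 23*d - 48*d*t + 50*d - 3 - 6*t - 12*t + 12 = 8*d^2 + 27*d + t*(-48*d - 18) + 9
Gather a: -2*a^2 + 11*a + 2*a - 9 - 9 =-2*a^2 + 13*a - 18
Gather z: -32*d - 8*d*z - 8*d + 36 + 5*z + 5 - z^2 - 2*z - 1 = -40*d - z^2 + z*(3 - 8*d) + 40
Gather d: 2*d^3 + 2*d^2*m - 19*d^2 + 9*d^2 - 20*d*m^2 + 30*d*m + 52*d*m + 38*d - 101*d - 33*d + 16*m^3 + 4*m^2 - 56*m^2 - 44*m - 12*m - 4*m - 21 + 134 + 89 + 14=2*d^3 + d^2*(2*m - 10) + d*(-20*m^2 + 82*m - 96) + 16*m^3 - 52*m^2 - 60*m + 216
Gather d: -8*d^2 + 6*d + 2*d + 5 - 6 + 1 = -8*d^2 + 8*d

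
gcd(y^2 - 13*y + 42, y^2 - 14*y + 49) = y - 7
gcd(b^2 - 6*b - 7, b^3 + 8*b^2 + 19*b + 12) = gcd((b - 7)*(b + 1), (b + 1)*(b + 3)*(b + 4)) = b + 1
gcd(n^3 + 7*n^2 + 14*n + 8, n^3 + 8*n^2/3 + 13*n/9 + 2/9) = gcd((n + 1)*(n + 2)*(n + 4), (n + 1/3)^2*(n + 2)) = n + 2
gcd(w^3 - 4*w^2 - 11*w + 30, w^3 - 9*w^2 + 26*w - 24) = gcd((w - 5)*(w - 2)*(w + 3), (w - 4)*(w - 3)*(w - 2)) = w - 2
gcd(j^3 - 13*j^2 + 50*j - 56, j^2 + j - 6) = j - 2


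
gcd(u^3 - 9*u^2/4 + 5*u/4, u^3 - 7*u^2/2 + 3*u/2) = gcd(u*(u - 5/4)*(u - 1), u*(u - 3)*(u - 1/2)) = u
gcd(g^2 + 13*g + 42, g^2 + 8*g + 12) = g + 6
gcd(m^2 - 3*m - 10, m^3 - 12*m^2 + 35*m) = m - 5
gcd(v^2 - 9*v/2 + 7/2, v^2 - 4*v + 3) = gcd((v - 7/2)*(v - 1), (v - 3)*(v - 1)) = v - 1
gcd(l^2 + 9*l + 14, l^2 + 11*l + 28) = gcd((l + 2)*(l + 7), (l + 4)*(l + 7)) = l + 7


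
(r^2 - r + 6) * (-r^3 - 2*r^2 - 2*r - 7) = -r^5 - r^4 - 6*r^3 - 17*r^2 - 5*r - 42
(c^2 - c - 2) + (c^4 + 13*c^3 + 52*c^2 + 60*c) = c^4 + 13*c^3 + 53*c^2 + 59*c - 2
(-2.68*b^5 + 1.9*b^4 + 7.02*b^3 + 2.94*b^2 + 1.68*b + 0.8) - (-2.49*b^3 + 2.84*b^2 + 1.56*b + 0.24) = -2.68*b^5 + 1.9*b^4 + 9.51*b^3 + 0.1*b^2 + 0.12*b + 0.56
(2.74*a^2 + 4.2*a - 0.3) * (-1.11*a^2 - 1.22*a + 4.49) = -3.0414*a^4 - 8.0048*a^3 + 7.5116*a^2 + 19.224*a - 1.347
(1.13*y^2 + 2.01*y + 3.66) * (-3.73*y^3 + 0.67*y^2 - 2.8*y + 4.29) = -4.2149*y^5 - 6.7402*y^4 - 15.4691*y^3 + 1.6719*y^2 - 1.6251*y + 15.7014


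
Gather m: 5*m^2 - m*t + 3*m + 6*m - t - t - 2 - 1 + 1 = 5*m^2 + m*(9 - t) - 2*t - 2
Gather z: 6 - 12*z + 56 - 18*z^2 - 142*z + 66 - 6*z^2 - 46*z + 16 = -24*z^2 - 200*z + 144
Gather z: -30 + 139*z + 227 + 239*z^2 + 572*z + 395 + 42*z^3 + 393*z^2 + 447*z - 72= 42*z^3 + 632*z^2 + 1158*z + 520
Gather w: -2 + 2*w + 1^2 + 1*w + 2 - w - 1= 2*w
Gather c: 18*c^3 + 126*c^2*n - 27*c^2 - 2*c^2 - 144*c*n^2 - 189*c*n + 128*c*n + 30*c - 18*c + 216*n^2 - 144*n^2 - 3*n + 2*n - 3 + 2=18*c^3 + c^2*(126*n - 29) + c*(-144*n^2 - 61*n + 12) + 72*n^2 - n - 1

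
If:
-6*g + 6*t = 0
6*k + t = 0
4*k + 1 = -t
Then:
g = -3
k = 1/2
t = -3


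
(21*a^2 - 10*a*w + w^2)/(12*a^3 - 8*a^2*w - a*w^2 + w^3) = (21*a^2 - 10*a*w + w^2)/(12*a^3 - 8*a^2*w - a*w^2 + w^3)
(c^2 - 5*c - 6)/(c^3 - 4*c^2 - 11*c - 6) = 1/(c + 1)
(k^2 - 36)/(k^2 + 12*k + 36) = (k - 6)/(k + 6)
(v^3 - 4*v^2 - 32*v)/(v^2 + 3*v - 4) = v*(v - 8)/(v - 1)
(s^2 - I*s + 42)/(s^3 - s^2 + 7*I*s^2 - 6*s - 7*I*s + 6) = (s - 7*I)/(s^2 + s*(-1 + I) - I)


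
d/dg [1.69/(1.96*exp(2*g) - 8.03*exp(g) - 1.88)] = (13.5707 - 6.6248*exp(g))*exp(g)/(-1.96*exp(2*g) + 8.03*exp(g) + 1.88)^2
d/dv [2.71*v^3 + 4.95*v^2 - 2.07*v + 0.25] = 8.13*v^2 + 9.9*v - 2.07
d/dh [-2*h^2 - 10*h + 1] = -4*h - 10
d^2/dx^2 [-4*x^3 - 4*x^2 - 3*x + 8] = -24*x - 8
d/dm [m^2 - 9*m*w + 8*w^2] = 2*m - 9*w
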